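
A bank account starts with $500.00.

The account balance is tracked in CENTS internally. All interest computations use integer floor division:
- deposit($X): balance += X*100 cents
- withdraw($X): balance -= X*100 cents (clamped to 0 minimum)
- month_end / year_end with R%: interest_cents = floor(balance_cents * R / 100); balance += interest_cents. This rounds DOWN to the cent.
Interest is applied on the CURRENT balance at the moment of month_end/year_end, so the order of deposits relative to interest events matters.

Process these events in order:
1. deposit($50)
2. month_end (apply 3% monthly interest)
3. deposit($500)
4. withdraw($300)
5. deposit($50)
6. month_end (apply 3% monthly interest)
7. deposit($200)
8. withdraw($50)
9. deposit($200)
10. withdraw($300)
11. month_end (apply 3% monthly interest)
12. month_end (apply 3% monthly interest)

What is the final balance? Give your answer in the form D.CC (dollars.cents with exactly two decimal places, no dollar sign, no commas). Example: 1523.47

After 1 (deposit($50)): balance=$550.00 total_interest=$0.00
After 2 (month_end (apply 3% monthly interest)): balance=$566.50 total_interest=$16.50
After 3 (deposit($500)): balance=$1066.50 total_interest=$16.50
After 4 (withdraw($300)): balance=$766.50 total_interest=$16.50
After 5 (deposit($50)): balance=$816.50 total_interest=$16.50
After 6 (month_end (apply 3% monthly interest)): balance=$840.99 total_interest=$40.99
After 7 (deposit($200)): balance=$1040.99 total_interest=$40.99
After 8 (withdraw($50)): balance=$990.99 total_interest=$40.99
After 9 (deposit($200)): balance=$1190.99 total_interest=$40.99
After 10 (withdraw($300)): balance=$890.99 total_interest=$40.99
After 11 (month_end (apply 3% monthly interest)): balance=$917.71 total_interest=$67.71
After 12 (month_end (apply 3% monthly interest)): balance=$945.24 total_interest=$95.24

Answer: 945.24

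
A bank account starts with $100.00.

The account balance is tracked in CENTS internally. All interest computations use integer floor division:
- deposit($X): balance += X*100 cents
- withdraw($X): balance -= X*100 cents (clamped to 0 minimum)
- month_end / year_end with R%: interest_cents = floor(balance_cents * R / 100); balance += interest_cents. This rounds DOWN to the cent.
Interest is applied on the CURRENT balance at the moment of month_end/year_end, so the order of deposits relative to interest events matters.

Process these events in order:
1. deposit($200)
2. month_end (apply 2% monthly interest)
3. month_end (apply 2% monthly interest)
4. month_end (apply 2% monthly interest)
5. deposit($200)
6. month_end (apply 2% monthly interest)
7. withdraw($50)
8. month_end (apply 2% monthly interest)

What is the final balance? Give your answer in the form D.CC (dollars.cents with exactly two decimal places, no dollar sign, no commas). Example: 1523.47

After 1 (deposit($200)): balance=$300.00 total_interest=$0.00
After 2 (month_end (apply 2% monthly interest)): balance=$306.00 total_interest=$6.00
After 3 (month_end (apply 2% monthly interest)): balance=$312.12 total_interest=$12.12
After 4 (month_end (apply 2% monthly interest)): balance=$318.36 total_interest=$18.36
After 5 (deposit($200)): balance=$518.36 total_interest=$18.36
After 6 (month_end (apply 2% monthly interest)): balance=$528.72 total_interest=$28.72
After 7 (withdraw($50)): balance=$478.72 total_interest=$28.72
After 8 (month_end (apply 2% monthly interest)): balance=$488.29 total_interest=$38.29

Answer: 488.29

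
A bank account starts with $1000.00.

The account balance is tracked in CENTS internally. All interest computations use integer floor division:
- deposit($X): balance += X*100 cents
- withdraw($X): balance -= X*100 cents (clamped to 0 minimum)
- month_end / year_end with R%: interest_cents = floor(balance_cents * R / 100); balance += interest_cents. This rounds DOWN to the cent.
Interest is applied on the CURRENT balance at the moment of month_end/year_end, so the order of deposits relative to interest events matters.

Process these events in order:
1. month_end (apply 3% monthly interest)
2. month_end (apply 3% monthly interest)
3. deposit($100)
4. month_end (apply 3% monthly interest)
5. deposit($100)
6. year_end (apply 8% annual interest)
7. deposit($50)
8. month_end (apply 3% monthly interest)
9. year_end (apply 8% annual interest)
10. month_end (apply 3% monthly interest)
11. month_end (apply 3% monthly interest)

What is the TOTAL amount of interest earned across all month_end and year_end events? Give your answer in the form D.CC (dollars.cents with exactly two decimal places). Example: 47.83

Answer: 460.44

Derivation:
After 1 (month_end (apply 3% monthly interest)): balance=$1030.00 total_interest=$30.00
After 2 (month_end (apply 3% monthly interest)): balance=$1060.90 total_interest=$60.90
After 3 (deposit($100)): balance=$1160.90 total_interest=$60.90
After 4 (month_end (apply 3% monthly interest)): balance=$1195.72 total_interest=$95.72
After 5 (deposit($100)): balance=$1295.72 total_interest=$95.72
After 6 (year_end (apply 8% annual interest)): balance=$1399.37 total_interest=$199.37
After 7 (deposit($50)): balance=$1449.37 total_interest=$199.37
After 8 (month_end (apply 3% monthly interest)): balance=$1492.85 total_interest=$242.85
After 9 (year_end (apply 8% annual interest)): balance=$1612.27 total_interest=$362.27
After 10 (month_end (apply 3% monthly interest)): balance=$1660.63 total_interest=$410.63
After 11 (month_end (apply 3% monthly interest)): balance=$1710.44 total_interest=$460.44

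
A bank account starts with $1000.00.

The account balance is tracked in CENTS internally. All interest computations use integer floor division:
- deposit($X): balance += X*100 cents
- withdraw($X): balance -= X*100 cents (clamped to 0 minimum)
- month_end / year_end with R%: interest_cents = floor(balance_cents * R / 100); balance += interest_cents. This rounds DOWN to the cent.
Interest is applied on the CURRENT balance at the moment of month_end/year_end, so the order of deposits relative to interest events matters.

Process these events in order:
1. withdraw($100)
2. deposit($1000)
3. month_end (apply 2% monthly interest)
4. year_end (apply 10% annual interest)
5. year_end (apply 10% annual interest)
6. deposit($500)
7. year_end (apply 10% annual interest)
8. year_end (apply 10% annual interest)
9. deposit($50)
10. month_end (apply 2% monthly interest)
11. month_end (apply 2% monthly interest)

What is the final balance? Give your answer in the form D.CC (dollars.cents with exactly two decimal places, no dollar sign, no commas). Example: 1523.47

Answer: 3633.49

Derivation:
After 1 (withdraw($100)): balance=$900.00 total_interest=$0.00
After 2 (deposit($1000)): balance=$1900.00 total_interest=$0.00
After 3 (month_end (apply 2% monthly interest)): balance=$1938.00 total_interest=$38.00
After 4 (year_end (apply 10% annual interest)): balance=$2131.80 total_interest=$231.80
After 5 (year_end (apply 10% annual interest)): balance=$2344.98 total_interest=$444.98
After 6 (deposit($500)): balance=$2844.98 total_interest=$444.98
After 7 (year_end (apply 10% annual interest)): balance=$3129.47 total_interest=$729.47
After 8 (year_end (apply 10% annual interest)): balance=$3442.41 total_interest=$1042.41
After 9 (deposit($50)): balance=$3492.41 total_interest=$1042.41
After 10 (month_end (apply 2% monthly interest)): balance=$3562.25 total_interest=$1112.25
After 11 (month_end (apply 2% monthly interest)): balance=$3633.49 total_interest=$1183.49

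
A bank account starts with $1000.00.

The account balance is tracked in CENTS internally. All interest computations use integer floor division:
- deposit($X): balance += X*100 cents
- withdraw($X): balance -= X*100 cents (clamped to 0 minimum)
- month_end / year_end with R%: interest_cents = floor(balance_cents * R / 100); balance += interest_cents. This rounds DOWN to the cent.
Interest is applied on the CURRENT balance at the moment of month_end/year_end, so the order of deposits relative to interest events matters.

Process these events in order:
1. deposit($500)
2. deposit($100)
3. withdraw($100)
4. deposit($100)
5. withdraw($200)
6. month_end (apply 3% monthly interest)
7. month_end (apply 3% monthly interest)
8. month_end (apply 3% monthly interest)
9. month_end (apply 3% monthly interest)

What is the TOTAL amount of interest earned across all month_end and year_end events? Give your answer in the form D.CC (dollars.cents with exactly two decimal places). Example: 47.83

After 1 (deposit($500)): balance=$1500.00 total_interest=$0.00
After 2 (deposit($100)): balance=$1600.00 total_interest=$0.00
After 3 (withdraw($100)): balance=$1500.00 total_interest=$0.00
After 4 (deposit($100)): balance=$1600.00 total_interest=$0.00
After 5 (withdraw($200)): balance=$1400.00 total_interest=$0.00
After 6 (month_end (apply 3% monthly interest)): balance=$1442.00 total_interest=$42.00
After 7 (month_end (apply 3% monthly interest)): balance=$1485.26 total_interest=$85.26
After 8 (month_end (apply 3% monthly interest)): balance=$1529.81 total_interest=$129.81
After 9 (month_end (apply 3% monthly interest)): balance=$1575.70 total_interest=$175.70

Answer: 175.70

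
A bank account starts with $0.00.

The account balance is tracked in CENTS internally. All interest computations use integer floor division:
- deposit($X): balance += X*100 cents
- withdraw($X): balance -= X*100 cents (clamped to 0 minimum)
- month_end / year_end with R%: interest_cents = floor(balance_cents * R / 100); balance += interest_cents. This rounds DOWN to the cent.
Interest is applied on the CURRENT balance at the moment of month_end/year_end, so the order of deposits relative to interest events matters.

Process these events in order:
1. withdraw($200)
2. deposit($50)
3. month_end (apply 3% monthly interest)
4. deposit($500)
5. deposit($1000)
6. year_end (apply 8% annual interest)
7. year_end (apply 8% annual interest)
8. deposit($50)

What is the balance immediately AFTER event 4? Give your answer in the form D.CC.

Answer: 551.50

Derivation:
After 1 (withdraw($200)): balance=$0.00 total_interest=$0.00
After 2 (deposit($50)): balance=$50.00 total_interest=$0.00
After 3 (month_end (apply 3% monthly interest)): balance=$51.50 total_interest=$1.50
After 4 (deposit($500)): balance=$551.50 total_interest=$1.50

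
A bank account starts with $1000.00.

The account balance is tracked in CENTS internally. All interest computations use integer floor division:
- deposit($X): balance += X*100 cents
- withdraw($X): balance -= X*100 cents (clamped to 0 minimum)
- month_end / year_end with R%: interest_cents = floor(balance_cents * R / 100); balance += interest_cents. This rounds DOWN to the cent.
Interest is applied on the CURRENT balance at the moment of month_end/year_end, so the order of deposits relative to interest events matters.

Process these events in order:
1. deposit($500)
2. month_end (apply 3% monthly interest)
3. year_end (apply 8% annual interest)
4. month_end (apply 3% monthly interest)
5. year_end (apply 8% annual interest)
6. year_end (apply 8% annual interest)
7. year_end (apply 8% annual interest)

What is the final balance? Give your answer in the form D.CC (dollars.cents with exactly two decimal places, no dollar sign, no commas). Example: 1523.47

Answer: 2165.00

Derivation:
After 1 (deposit($500)): balance=$1500.00 total_interest=$0.00
After 2 (month_end (apply 3% monthly interest)): balance=$1545.00 total_interest=$45.00
After 3 (year_end (apply 8% annual interest)): balance=$1668.60 total_interest=$168.60
After 4 (month_end (apply 3% monthly interest)): balance=$1718.65 total_interest=$218.65
After 5 (year_end (apply 8% annual interest)): balance=$1856.14 total_interest=$356.14
After 6 (year_end (apply 8% annual interest)): balance=$2004.63 total_interest=$504.63
After 7 (year_end (apply 8% annual interest)): balance=$2165.00 total_interest=$665.00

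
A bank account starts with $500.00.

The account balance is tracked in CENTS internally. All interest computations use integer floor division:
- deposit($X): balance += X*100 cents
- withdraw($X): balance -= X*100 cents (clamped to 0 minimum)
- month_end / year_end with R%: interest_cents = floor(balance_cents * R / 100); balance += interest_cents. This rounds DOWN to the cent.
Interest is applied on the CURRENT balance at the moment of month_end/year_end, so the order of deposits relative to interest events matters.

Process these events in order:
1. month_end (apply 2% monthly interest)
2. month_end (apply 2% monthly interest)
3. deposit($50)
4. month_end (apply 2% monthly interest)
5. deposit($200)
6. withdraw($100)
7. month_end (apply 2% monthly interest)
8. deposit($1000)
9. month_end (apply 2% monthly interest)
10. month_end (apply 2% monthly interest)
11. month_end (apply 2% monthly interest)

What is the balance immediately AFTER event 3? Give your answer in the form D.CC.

Answer: 570.20

Derivation:
After 1 (month_end (apply 2% monthly interest)): balance=$510.00 total_interest=$10.00
After 2 (month_end (apply 2% monthly interest)): balance=$520.20 total_interest=$20.20
After 3 (deposit($50)): balance=$570.20 total_interest=$20.20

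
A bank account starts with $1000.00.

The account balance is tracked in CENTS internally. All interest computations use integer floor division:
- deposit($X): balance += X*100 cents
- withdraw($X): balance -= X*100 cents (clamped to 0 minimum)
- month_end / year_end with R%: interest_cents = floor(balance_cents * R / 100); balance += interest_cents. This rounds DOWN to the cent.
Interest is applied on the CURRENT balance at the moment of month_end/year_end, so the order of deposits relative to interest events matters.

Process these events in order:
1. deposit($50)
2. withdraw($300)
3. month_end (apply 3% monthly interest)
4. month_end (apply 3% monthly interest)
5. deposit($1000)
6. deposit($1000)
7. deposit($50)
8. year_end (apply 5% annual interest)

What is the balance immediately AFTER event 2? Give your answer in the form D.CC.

After 1 (deposit($50)): balance=$1050.00 total_interest=$0.00
After 2 (withdraw($300)): balance=$750.00 total_interest=$0.00

Answer: 750.00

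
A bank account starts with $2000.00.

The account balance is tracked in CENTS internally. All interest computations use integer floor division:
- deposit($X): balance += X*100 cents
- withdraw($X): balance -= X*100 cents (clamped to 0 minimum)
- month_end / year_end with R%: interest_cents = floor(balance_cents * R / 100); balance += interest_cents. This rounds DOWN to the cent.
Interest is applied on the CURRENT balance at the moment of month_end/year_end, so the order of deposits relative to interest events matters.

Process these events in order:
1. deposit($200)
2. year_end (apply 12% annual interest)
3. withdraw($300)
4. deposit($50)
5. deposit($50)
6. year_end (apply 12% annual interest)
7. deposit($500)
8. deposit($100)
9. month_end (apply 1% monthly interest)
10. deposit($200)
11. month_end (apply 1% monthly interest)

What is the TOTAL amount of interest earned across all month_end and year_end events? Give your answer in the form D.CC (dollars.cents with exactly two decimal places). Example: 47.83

After 1 (deposit($200)): balance=$2200.00 total_interest=$0.00
After 2 (year_end (apply 12% annual interest)): balance=$2464.00 total_interest=$264.00
After 3 (withdraw($300)): balance=$2164.00 total_interest=$264.00
After 4 (deposit($50)): balance=$2214.00 total_interest=$264.00
After 5 (deposit($50)): balance=$2264.00 total_interest=$264.00
After 6 (year_end (apply 12% annual interest)): balance=$2535.68 total_interest=$535.68
After 7 (deposit($500)): balance=$3035.68 total_interest=$535.68
After 8 (deposit($100)): balance=$3135.68 total_interest=$535.68
After 9 (month_end (apply 1% monthly interest)): balance=$3167.03 total_interest=$567.03
After 10 (deposit($200)): balance=$3367.03 total_interest=$567.03
After 11 (month_end (apply 1% monthly interest)): balance=$3400.70 total_interest=$600.70

Answer: 600.70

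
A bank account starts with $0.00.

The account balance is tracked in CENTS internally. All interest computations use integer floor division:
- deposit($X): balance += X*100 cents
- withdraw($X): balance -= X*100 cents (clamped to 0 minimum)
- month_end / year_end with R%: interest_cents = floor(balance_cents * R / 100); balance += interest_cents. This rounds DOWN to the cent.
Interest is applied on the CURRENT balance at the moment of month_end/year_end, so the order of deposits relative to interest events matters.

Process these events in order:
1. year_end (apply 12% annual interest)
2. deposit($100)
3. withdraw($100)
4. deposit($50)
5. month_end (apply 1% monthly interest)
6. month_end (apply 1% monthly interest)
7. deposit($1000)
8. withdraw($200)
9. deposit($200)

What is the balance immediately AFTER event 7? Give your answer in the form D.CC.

Answer: 1051.00

Derivation:
After 1 (year_end (apply 12% annual interest)): balance=$0.00 total_interest=$0.00
After 2 (deposit($100)): balance=$100.00 total_interest=$0.00
After 3 (withdraw($100)): balance=$0.00 total_interest=$0.00
After 4 (deposit($50)): balance=$50.00 total_interest=$0.00
After 5 (month_end (apply 1% monthly interest)): balance=$50.50 total_interest=$0.50
After 6 (month_end (apply 1% monthly interest)): balance=$51.00 total_interest=$1.00
After 7 (deposit($1000)): balance=$1051.00 total_interest=$1.00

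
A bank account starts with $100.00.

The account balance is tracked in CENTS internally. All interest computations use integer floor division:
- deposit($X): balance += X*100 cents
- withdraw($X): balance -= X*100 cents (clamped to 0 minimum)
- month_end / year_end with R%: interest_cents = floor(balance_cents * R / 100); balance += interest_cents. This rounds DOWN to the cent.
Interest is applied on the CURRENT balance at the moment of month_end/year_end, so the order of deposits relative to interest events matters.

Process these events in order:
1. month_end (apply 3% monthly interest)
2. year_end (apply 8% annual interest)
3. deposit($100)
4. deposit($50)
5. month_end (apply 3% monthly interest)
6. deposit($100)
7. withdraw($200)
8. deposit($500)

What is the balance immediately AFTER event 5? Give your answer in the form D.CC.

Answer: 269.07

Derivation:
After 1 (month_end (apply 3% monthly interest)): balance=$103.00 total_interest=$3.00
After 2 (year_end (apply 8% annual interest)): balance=$111.24 total_interest=$11.24
After 3 (deposit($100)): balance=$211.24 total_interest=$11.24
After 4 (deposit($50)): balance=$261.24 total_interest=$11.24
After 5 (month_end (apply 3% monthly interest)): balance=$269.07 total_interest=$19.07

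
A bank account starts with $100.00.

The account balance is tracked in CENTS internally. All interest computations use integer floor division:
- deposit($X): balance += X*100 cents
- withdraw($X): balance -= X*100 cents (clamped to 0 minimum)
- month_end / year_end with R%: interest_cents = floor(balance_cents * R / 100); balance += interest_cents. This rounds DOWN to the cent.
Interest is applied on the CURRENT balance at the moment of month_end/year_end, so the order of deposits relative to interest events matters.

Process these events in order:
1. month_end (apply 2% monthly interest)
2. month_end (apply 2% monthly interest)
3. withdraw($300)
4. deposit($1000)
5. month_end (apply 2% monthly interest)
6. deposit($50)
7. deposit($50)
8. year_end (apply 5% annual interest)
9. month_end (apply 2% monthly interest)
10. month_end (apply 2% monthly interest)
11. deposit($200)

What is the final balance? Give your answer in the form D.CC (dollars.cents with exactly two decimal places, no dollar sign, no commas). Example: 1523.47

After 1 (month_end (apply 2% monthly interest)): balance=$102.00 total_interest=$2.00
After 2 (month_end (apply 2% monthly interest)): balance=$104.04 total_interest=$4.04
After 3 (withdraw($300)): balance=$0.00 total_interest=$4.04
After 4 (deposit($1000)): balance=$1000.00 total_interest=$4.04
After 5 (month_end (apply 2% monthly interest)): balance=$1020.00 total_interest=$24.04
After 6 (deposit($50)): balance=$1070.00 total_interest=$24.04
After 7 (deposit($50)): balance=$1120.00 total_interest=$24.04
After 8 (year_end (apply 5% annual interest)): balance=$1176.00 total_interest=$80.04
After 9 (month_end (apply 2% monthly interest)): balance=$1199.52 total_interest=$103.56
After 10 (month_end (apply 2% monthly interest)): balance=$1223.51 total_interest=$127.55
After 11 (deposit($200)): balance=$1423.51 total_interest=$127.55

Answer: 1423.51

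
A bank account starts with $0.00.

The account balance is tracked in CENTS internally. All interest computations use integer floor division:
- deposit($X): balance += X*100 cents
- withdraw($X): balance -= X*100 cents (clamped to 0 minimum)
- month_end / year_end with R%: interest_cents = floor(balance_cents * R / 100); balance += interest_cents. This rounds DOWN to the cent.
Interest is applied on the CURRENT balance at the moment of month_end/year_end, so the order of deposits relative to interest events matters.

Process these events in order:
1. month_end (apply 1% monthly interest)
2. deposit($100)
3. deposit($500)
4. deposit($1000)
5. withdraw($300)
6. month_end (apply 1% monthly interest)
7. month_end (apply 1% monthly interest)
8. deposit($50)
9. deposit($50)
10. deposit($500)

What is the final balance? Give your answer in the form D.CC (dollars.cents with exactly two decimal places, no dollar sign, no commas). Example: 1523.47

Answer: 1926.13

Derivation:
After 1 (month_end (apply 1% monthly interest)): balance=$0.00 total_interest=$0.00
After 2 (deposit($100)): balance=$100.00 total_interest=$0.00
After 3 (deposit($500)): balance=$600.00 total_interest=$0.00
After 4 (deposit($1000)): balance=$1600.00 total_interest=$0.00
After 5 (withdraw($300)): balance=$1300.00 total_interest=$0.00
After 6 (month_end (apply 1% monthly interest)): balance=$1313.00 total_interest=$13.00
After 7 (month_end (apply 1% monthly interest)): balance=$1326.13 total_interest=$26.13
After 8 (deposit($50)): balance=$1376.13 total_interest=$26.13
After 9 (deposit($50)): balance=$1426.13 total_interest=$26.13
After 10 (deposit($500)): balance=$1926.13 total_interest=$26.13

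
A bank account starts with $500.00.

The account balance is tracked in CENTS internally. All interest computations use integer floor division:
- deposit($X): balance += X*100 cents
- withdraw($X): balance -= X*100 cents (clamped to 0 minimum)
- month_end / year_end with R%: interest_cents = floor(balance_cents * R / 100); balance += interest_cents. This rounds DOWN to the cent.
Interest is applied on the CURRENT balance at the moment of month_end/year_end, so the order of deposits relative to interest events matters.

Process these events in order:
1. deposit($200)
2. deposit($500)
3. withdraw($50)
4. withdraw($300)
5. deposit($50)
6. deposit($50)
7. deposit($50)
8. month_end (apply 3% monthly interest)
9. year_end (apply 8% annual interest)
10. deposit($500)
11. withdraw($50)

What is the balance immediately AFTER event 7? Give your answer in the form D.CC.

Answer: 1000.00

Derivation:
After 1 (deposit($200)): balance=$700.00 total_interest=$0.00
After 2 (deposit($500)): balance=$1200.00 total_interest=$0.00
After 3 (withdraw($50)): balance=$1150.00 total_interest=$0.00
After 4 (withdraw($300)): balance=$850.00 total_interest=$0.00
After 5 (deposit($50)): balance=$900.00 total_interest=$0.00
After 6 (deposit($50)): balance=$950.00 total_interest=$0.00
After 7 (deposit($50)): balance=$1000.00 total_interest=$0.00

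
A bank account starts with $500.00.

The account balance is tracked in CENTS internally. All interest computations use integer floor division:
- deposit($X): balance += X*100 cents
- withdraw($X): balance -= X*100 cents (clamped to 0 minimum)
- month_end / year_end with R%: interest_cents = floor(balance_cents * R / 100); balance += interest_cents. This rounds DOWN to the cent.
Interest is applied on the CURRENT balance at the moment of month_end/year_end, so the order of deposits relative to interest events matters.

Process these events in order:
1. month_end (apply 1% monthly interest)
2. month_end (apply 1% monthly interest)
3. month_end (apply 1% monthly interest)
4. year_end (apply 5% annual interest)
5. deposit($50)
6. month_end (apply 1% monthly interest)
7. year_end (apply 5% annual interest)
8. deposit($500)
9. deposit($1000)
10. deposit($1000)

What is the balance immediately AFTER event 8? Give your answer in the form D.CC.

Answer: 1126.64

Derivation:
After 1 (month_end (apply 1% monthly interest)): balance=$505.00 total_interest=$5.00
After 2 (month_end (apply 1% monthly interest)): balance=$510.05 total_interest=$10.05
After 3 (month_end (apply 1% monthly interest)): balance=$515.15 total_interest=$15.15
After 4 (year_end (apply 5% annual interest)): balance=$540.90 total_interest=$40.90
After 5 (deposit($50)): balance=$590.90 total_interest=$40.90
After 6 (month_end (apply 1% monthly interest)): balance=$596.80 total_interest=$46.80
After 7 (year_end (apply 5% annual interest)): balance=$626.64 total_interest=$76.64
After 8 (deposit($500)): balance=$1126.64 total_interest=$76.64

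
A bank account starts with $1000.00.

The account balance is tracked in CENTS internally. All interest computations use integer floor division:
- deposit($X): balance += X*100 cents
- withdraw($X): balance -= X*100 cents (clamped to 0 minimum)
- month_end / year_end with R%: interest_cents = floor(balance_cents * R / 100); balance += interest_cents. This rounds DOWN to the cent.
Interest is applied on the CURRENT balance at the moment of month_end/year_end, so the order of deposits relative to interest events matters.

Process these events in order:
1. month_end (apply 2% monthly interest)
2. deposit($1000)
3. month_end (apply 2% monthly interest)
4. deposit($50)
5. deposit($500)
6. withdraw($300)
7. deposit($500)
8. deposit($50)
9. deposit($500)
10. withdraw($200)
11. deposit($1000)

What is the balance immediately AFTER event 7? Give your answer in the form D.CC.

Answer: 2810.40

Derivation:
After 1 (month_end (apply 2% monthly interest)): balance=$1020.00 total_interest=$20.00
After 2 (deposit($1000)): balance=$2020.00 total_interest=$20.00
After 3 (month_end (apply 2% monthly interest)): balance=$2060.40 total_interest=$60.40
After 4 (deposit($50)): balance=$2110.40 total_interest=$60.40
After 5 (deposit($500)): balance=$2610.40 total_interest=$60.40
After 6 (withdraw($300)): balance=$2310.40 total_interest=$60.40
After 7 (deposit($500)): balance=$2810.40 total_interest=$60.40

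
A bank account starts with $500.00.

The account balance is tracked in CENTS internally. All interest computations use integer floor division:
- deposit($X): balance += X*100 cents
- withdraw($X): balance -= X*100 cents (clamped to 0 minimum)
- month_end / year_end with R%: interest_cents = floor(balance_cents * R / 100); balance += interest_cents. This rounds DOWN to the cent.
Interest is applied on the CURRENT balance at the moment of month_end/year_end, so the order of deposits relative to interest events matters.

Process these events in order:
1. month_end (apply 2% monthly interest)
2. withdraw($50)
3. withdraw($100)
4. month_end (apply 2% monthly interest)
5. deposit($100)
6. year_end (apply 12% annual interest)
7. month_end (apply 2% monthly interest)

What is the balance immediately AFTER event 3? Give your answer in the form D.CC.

After 1 (month_end (apply 2% monthly interest)): balance=$510.00 total_interest=$10.00
After 2 (withdraw($50)): balance=$460.00 total_interest=$10.00
After 3 (withdraw($100)): balance=$360.00 total_interest=$10.00

Answer: 360.00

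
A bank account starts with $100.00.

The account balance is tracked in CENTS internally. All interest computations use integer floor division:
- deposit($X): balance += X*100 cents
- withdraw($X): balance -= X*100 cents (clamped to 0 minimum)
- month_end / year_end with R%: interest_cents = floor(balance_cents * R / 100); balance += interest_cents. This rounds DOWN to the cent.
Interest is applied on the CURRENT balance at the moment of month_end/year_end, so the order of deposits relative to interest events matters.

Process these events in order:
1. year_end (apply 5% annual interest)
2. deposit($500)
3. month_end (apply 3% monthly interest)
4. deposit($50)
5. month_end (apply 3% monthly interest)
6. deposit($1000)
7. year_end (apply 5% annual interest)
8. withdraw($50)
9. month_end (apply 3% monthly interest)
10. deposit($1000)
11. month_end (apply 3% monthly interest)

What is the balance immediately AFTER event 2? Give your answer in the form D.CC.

After 1 (year_end (apply 5% annual interest)): balance=$105.00 total_interest=$5.00
After 2 (deposit($500)): balance=$605.00 total_interest=$5.00

Answer: 605.00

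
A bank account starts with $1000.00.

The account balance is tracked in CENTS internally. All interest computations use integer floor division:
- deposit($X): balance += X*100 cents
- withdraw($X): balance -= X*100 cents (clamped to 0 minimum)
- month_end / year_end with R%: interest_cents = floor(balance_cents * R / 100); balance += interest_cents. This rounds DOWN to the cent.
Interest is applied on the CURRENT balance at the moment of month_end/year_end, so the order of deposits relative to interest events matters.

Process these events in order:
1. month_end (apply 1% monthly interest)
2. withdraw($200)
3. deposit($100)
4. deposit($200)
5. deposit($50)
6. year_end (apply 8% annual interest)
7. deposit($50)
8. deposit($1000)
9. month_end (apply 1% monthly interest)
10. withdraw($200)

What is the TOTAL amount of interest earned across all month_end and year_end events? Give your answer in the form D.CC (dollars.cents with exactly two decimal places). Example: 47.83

After 1 (month_end (apply 1% monthly interest)): balance=$1010.00 total_interest=$10.00
After 2 (withdraw($200)): balance=$810.00 total_interest=$10.00
After 3 (deposit($100)): balance=$910.00 total_interest=$10.00
After 4 (deposit($200)): balance=$1110.00 total_interest=$10.00
After 5 (deposit($50)): balance=$1160.00 total_interest=$10.00
After 6 (year_end (apply 8% annual interest)): balance=$1252.80 total_interest=$102.80
After 7 (deposit($50)): balance=$1302.80 total_interest=$102.80
After 8 (deposit($1000)): balance=$2302.80 total_interest=$102.80
After 9 (month_end (apply 1% monthly interest)): balance=$2325.82 total_interest=$125.82
After 10 (withdraw($200)): balance=$2125.82 total_interest=$125.82

Answer: 125.82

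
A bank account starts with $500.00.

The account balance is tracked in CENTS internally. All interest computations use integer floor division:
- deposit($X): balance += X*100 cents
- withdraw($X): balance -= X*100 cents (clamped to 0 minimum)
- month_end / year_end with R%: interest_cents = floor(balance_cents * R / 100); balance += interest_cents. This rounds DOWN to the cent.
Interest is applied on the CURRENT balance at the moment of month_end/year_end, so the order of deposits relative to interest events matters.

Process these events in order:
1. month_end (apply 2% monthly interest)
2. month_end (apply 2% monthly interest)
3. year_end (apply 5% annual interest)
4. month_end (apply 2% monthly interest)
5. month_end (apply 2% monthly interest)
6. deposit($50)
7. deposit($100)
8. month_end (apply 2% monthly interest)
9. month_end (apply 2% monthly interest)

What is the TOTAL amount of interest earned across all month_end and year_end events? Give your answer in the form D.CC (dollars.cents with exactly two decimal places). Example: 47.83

Answer: 97.28

Derivation:
After 1 (month_end (apply 2% monthly interest)): balance=$510.00 total_interest=$10.00
After 2 (month_end (apply 2% monthly interest)): balance=$520.20 total_interest=$20.20
After 3 (year_end (apply 5% annual interest)): balance=$546.21 total_interest=$46.21
After 4 (month_end (apply 2% monthly interest)): balance=$557.13 total_interest=$57.13
After 5 (month_end (apply 2% monthly interest)): balance=$568.27 total_interest=$68.27
After 6 (deposit($50)): balance=$618.27 total_interest=$68.27
After 7 (deposit($100)): balance=$718.27 total_interest=$68.27
After 8 (month_end (apply 2% monthly interest)): balance=$732.63 total_interest=$82.63
After 9 (month_end (apply 2% monthly interest)): balance=$747.28 total_interest=$97.28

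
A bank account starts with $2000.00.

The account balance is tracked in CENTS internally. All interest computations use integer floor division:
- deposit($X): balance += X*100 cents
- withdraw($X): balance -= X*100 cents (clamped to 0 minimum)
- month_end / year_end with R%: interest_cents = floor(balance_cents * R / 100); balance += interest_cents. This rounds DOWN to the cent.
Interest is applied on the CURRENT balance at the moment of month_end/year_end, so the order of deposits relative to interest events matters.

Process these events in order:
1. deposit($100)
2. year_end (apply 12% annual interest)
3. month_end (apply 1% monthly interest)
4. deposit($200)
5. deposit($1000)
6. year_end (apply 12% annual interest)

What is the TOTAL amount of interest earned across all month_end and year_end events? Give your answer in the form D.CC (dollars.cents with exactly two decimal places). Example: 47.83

After 1 (deposit($100)): balance=$2100.00 total_interest=$0.00
After 2 (year_end (apply 12% annual interest)): balance=$2352.00 total_interest=$252.00
After 3 (month_end (apply 1% monthly interest)): balance=$2375.52 total_interest=$275.52
After 4 (deposit($200)): balance=$2575.52 total_interest=$275.52
After 5 (deposit($1000)): balance=$3575.52 total_interest=$275.52
After 6 (year_end (apply 12% annual interest)): balance=$4004.58 total_interest=$704.58

Answer: 704.58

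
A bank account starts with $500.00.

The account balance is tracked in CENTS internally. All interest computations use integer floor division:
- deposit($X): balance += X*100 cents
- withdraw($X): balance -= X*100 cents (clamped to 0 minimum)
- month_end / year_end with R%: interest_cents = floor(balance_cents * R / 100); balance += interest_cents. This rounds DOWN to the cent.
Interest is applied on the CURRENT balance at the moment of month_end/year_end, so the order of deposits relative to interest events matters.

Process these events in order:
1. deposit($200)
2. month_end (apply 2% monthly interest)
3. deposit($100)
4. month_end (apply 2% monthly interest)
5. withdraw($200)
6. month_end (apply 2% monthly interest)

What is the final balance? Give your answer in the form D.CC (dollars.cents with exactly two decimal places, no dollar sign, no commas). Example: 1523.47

Answer: 642.88

Derivation:
After 1 (deposit($200)): balance=$700.00 total_interest=$0.00
After 2 (month_end (apply 2% monthly interest)): balance=$714.00 total_interest=$14.00
After 3 (deposit($100)): balance=$814.00 total_interest=$14.00
After 4 (month_end (apply 2% monthly interest)): balance=$830.28 total_interest=$30.28
After 5 (withdraw($200)): balance=$630.28 total_interest=$30.28
After 6 (month_end (apply 2% monthly interest)): balance=$642.88 total_interest=$42.88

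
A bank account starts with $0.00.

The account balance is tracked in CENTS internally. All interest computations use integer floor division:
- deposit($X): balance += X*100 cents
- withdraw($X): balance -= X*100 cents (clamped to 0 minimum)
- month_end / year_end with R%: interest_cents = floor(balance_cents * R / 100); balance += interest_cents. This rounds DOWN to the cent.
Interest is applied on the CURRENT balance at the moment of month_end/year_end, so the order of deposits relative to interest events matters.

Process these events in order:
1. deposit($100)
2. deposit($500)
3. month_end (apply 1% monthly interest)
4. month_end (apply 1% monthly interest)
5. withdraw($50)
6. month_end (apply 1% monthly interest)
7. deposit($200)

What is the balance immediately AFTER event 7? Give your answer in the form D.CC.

After 1 (deposit($100)): balance=$100.00 total_interest=$0.00
After 2 (deposit($500)): balance=$600.00 total_interest=$0.00
After 3 (month_end (apply 1% monthly interest)): balance=$606.00 total_interest=$6.00
After 4 (month_end (apply 1% monthly interest)): balance=$612.06 total_interest=$12.06
After 5 (withdraw($50)): balance=$562.06 total_interest=$12.06
After 6 (month_end (apply 1% monthly interest)): balance=$567.68 total_interest=$17.68
After 7 (deposit($200)): balance=$767.68 total_interest=$17.68

Answer: 767.68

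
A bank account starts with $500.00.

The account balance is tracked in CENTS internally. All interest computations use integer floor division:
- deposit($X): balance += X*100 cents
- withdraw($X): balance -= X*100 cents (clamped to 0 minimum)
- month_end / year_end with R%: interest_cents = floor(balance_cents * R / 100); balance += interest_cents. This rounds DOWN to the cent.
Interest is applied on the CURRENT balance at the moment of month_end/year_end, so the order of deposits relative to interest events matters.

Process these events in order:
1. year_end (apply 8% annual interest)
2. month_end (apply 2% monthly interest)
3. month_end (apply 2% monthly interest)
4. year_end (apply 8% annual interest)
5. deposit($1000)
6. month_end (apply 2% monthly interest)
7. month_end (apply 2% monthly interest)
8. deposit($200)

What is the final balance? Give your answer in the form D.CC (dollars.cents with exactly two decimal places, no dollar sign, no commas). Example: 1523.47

Answer: 1871.65

Derivation:
After 1 (year_end (apply 8% annual interest)): balance=$540.00 total_interest=$40.00
After 2 (month_end (apply 2% monthly interest)): balance=$550.80 total_interest=$50.80
After 3 (month_end (apply 2% monthly interest)): balance=$561.81 total_interest=$61.81
After 4 (year_end (apply 8% annual interest)): balance=$606.75 total_interest=$106.75
After 5 (deposit($1000)): balance=$1606.75 total_interest=$106.75
After 6 (month_end (apply 2% monthly interest)): balance=$1638.88 total_interest=$138.88
After 7 (month_end (apply 2% monthly interest)): balance=$1671.65 total_interest=$171.65
After 8 (deposit($200)): balance=$1871.65 total_interest=$171.65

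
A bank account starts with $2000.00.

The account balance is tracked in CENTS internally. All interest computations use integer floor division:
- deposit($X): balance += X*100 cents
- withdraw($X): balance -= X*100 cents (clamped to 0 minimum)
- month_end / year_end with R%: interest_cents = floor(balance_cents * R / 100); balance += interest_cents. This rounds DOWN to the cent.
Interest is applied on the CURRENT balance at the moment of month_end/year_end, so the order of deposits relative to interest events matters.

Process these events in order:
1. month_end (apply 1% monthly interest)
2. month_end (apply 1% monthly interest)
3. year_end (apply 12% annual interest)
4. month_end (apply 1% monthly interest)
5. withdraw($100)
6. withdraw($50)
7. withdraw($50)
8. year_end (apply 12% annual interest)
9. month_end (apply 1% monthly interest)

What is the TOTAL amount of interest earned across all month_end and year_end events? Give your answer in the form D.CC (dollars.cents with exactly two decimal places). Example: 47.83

After 1 (month_end (apply 1% monthly interest)): balance=$2020.00 total_interest=$20.00
After 2 (month_end (apply 1% monthly interest)): balance=$2040.20 total_interest=$40.20
After 3 (year_end (apply 12% annual interest)): balance=$2285.02 total_interest=$285.02
After 4 (month_end (apply 1% monthly interest)): balance=$2307.87 total_interest=$307.87
After 5 (withdraw($100)): balance=$2207.87 total_interest=$307.87
After 6 (withdraw($50)): balance=$2157.87 total_interest=$307.87
After 7 (withdraw($50)): balance=$2107.87 total_interest=$307.87
After 8 (year_end (apply 12% annual interest)): balance=$2360.81 total_interest=$560.81
After 9 (month_end (apply 1% monthly interest)): balance=$2384.41 total_interest=$584.41

Answer: 584.41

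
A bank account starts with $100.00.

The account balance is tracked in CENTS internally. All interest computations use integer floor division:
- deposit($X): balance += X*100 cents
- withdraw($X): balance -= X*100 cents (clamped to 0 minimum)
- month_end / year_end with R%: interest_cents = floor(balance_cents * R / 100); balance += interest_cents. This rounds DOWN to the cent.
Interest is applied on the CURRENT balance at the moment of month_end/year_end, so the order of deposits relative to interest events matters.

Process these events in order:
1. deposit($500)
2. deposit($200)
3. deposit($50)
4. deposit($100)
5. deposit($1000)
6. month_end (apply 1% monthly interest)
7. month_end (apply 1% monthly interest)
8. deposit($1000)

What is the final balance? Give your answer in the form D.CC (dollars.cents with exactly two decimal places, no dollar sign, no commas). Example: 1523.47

After 1 (deposit($500)): balance=$600.00 total_interest=$0.00
After 2 (deposit($200)): balance=$800.00 total_interest=$0.00
After 3 (deposit($50)): balance=$850.00 total_interest=$0.00
After 4 (deposit($100)): balance=$950.00 total_interest=$0.00
After 5 (deposit($1000)): balance=$1950.00 total_interest=$0.00
After 6 (month_end (apply 1% monthly interest)): balance=$1969.50 total_interest=$19.50
After 7 (month_end (apply 1% monthly interest)): balance=$1989.19 total_interest=$39.19
After 8 (deposit($1000)): balance=$2989.19 total_interest=$39.19

Answer: 2989.19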